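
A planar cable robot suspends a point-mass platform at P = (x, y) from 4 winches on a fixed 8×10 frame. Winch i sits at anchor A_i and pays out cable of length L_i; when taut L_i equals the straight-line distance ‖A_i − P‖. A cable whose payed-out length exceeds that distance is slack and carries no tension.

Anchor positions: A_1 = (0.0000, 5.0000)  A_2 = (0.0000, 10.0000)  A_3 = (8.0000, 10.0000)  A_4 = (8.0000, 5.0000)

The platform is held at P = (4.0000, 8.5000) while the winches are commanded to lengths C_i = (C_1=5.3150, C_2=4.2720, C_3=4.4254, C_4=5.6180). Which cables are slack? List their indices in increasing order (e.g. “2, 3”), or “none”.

3, 4

i=1: geometric 5.3151 vs commanded 5.3150 ⇒ taut
i=2: geometric 4.2720 vs commanded 4.2720 ⇒ taut
i=3: geometric 4.2720 vs commanded 4.4254 ⇒ slack
i=4: geometric 5.3151 vs commanded 5.6180 ⇒ slack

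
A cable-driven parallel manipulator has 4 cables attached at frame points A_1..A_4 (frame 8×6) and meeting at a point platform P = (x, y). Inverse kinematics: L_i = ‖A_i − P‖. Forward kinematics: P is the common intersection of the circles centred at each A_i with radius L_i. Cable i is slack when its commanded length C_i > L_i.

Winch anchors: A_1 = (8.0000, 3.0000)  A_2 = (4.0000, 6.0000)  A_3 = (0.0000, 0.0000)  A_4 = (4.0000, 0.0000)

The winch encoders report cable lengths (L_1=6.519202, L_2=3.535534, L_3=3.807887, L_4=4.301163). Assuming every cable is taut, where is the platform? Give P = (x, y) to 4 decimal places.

(1.5000, 3.5000)

expand ‖A_i−P‖²=L_i² and subtract eq 1 (q_i ≔ ‖A_i‖²−L_i²)
q_1 = 64.0000+9.0000−42.5000 = 30.5000
eq1−eq2 → [8.0000  -6.0000]·P = -9.0000
eq1−eq3 → [16.0000  6.0000]·P = 45.0000
eq1−eq4 → [8.0000  6.0000]·P = 33.0000
2×2 solve → P = (1.5000, 3.5000)
check cable 4: ‖A_4−P‖² = 18.5000 ≈ L_4² = 18.5000 ✓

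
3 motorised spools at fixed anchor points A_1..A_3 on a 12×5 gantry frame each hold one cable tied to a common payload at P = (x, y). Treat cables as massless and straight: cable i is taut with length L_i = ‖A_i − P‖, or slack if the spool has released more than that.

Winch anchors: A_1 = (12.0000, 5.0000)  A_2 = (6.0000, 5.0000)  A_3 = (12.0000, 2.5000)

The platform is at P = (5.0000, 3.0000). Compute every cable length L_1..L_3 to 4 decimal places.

L_1 = √((12.0000−5.0000)² + (5.0000−3.0000)²) = 7.2801
L_2 = √((6.0000−5.0000)² + (5.0000−3.0000)²) = 2.2361
L_3 = √((12.0000−5.0000)² + (2.5000−3.0000)²) = 7.0178

(7.2801, 2.2361, 7.0178)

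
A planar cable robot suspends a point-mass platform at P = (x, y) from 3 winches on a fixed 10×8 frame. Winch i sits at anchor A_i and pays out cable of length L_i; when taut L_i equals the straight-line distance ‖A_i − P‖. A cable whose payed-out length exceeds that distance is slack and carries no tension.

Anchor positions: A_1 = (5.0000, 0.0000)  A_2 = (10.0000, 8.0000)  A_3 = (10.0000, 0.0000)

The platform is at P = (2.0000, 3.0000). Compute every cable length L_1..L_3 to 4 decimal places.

cable 1: Δx=3.0000, Δy=-3.0000; L_1 = √(Δx²+Δy²) = 4.2426
cable 2: Δx=8.0000, Δy=5.0000; L_2 = √(Δx²+Δy²) = 9.4340
cable 3: Δx=8.0000, Δy=-3.0000; L_3 = √(Δx²+Δy²) = 8.5440

(4.2426, 9.4340, 8.5440)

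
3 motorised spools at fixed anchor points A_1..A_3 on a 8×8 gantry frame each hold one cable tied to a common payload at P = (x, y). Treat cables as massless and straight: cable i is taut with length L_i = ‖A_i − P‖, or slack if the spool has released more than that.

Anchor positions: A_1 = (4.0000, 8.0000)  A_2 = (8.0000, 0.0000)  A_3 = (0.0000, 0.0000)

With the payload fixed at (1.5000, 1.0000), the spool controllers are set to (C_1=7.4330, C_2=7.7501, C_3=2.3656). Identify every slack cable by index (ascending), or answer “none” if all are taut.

2, 3

i=1: geometric 7.4330 vs commanded 7.4330 ⇒ taut
i=2: geometric 6.5765 vs commanded 7.7501 ⇒ slack
i=3: geometric 1.8028 vs commanded 2.3656 ⇒ slack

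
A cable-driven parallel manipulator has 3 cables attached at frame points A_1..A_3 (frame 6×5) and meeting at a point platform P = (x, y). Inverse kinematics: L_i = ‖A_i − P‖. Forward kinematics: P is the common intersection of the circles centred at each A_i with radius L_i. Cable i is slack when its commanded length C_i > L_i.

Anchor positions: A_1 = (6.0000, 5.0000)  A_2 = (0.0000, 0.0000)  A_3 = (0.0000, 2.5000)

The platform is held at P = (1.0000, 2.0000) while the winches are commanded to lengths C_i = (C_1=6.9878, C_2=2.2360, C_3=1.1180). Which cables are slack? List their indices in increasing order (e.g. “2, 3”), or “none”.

i=1: geometric 5.8310 vs commanded 6.9878 ⇒ slack
i=2: geometric 2.2361 vs commanded 2.2360 ⇒ taut
i=3: geometric 1.1180 vs commanded 1.1180 ⇒ taut

1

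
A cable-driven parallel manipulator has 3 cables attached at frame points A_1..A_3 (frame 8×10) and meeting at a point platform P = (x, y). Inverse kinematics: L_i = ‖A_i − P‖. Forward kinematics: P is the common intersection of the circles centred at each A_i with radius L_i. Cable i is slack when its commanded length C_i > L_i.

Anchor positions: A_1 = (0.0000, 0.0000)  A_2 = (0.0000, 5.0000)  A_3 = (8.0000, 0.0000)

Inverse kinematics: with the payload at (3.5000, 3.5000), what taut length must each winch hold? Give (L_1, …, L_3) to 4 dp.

L_1 = √((0.0000−3.5000)² + (0.0000−3.5000)²) = 4.9497
L_2 = √((0.0000−3.5000)² + (5.0000−3.5000)²) = 3.8079
L_3 = √((8.0000−3.5000)² + (0.0000−3.5000)²) = 5.7009

(4.9497, 3.8079, 5.7009)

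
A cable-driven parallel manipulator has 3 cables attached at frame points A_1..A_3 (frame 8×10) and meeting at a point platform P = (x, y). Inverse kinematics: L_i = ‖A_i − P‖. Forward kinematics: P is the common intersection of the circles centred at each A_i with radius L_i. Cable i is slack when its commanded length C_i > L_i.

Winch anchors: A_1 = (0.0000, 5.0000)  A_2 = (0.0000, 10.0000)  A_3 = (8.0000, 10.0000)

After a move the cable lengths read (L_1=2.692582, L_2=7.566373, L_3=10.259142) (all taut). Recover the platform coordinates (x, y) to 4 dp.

(1.0000, 2.5000)

circle eqns → linear via eq_j − eq_1; set q_j = A_j·A_j − L_j²
q_1 = 0.0000+25.0000−7.2500 = 17.7500
0.0000·x − 10.0000·y = q_1−q_2 = -25.0000
-16.0000·x − 10.0000·y = q_1−q_3 = -41.0000
solve first two rows → x=1.0000, y=2.5000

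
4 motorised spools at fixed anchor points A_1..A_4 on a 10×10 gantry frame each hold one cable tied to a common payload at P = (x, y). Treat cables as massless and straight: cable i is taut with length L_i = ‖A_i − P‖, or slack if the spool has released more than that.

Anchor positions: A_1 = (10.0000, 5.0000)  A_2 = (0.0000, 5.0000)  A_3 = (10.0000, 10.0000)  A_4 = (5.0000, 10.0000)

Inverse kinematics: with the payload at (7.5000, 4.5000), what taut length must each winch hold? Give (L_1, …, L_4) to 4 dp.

(2.5495, 7.5166, 6.0415, 6.0415)

cable 1: Δx=2.5000, Δy=0.5000; L_1 = √(Δx²+Δy²) = 2.5495
cable 2: Δx=-7.5000, Δy=0.5000; L_2 = √(Δx²+Δy²) = 7.5166
cable 3: Δx=2.5000, Δy=5.5000; L_3 = √(Δx²+Δy²) = 6.0415
cable 4: Δx=-2.5000, Δy=5.5000; L_4 = √(Δx²+Δy²) = 6.0415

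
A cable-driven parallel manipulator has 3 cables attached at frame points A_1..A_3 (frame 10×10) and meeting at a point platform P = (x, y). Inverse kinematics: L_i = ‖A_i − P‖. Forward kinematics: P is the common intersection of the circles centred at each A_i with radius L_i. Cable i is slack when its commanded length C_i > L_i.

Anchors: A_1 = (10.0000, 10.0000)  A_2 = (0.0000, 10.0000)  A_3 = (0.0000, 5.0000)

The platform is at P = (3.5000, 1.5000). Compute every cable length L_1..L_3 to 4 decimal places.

L_1: Δ = A_1−P = (6.5000, 8.5000) → ‖Δ‖ = √114.5000 = 10.7005
L_2: Δ = A_2−P = (-3.5000, 8.5000) → ‖Δ‖ = √84.5000 = 9.1924
L_3: Δ = A_3−P = (-3.5000, 3.5000) → ‖Δ‖ = √24.5000 = 4.9497

(10.7005, 9.1924, 4.9497)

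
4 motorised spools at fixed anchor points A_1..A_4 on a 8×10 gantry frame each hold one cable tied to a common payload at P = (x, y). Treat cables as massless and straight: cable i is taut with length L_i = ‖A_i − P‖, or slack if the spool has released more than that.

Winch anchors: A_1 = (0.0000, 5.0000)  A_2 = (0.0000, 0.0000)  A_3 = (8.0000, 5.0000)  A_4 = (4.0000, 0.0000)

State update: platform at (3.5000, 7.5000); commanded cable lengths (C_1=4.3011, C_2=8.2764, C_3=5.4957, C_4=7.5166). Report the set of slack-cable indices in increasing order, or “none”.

3

cable 1: L_1 = ‖A_1−P‖ = 4.3012;  C_1 = 4.3011 → taut
cable 2: L_2 = ‖A_2−P‖ = 8.2765;  C_2 = 8.2764 → taut
cable 3: L_3 = ‖A_3−P‖ = 5.1478;  C_3 = 5.4957 → slack
cable 4: L_4 = ‖A_4−P‖ = 7.5166;  C_4 = 7.5166 → taut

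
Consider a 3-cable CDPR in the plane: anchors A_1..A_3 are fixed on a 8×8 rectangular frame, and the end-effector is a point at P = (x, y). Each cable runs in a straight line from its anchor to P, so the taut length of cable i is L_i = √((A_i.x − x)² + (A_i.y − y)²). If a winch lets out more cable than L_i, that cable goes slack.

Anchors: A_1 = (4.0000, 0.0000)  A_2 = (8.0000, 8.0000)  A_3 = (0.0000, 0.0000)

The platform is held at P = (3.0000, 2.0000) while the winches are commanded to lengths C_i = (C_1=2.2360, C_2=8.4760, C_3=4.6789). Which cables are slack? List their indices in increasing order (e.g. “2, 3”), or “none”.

2, 3

cable 1: √((1.0000)²+(-2.0000)²)=2.2361, C_1=2.2360: taut
cable 2: √((5.0000)²+(6.0000)²)=7.8102, C_2=8.4760: slack
cable 3: √((-3.0000)²+(-2.0000)²)=3.6056, C_3=4.6789: slack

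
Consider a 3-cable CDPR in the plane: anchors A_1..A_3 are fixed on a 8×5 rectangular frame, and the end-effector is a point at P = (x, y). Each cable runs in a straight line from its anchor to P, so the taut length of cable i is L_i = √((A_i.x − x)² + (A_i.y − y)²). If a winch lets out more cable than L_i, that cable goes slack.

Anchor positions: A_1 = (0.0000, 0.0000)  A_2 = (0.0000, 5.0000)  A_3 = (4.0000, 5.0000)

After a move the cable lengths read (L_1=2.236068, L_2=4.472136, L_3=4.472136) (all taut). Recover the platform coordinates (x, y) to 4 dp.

circle eqns → linear via eq_j − eq_1; set c_j = A_j·A_j − L_j²
c_1 = 0.0000+0.0000−5.0000 = -5.0000
0.0000·x − 10.0000·y = c_1−c_2 = -10.0000
-8.0000·x − 10.0000·y = c_1−c_3 = -26.0000
solve first two rows → x=2.0000, y=1.0000

(2.0000, 1.0000)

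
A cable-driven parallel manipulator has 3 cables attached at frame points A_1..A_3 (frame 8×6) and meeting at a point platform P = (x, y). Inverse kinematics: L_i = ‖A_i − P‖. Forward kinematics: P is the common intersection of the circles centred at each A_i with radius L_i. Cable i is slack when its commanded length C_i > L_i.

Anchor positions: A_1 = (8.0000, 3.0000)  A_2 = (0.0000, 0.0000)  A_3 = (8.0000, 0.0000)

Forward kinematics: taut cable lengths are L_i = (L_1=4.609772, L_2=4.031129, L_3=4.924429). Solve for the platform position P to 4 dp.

each cable: (A_i−P)·(A_i−P) = L_i²; let c_i = ‖A_i‖²−L_i²
c_1 = 64.0000+9.0000−21.2500 = 51.7500
row 1: 16.0000x + 6.0000y = 68.0000  (c_2=-16.2500)
row 2: 0.0000x + 6.0000y = 12.0000  (c_3=39.7500)
Cramer on rows 1–2 → x = 3.5000, y = 2.0000

(3.5000, 2.0000)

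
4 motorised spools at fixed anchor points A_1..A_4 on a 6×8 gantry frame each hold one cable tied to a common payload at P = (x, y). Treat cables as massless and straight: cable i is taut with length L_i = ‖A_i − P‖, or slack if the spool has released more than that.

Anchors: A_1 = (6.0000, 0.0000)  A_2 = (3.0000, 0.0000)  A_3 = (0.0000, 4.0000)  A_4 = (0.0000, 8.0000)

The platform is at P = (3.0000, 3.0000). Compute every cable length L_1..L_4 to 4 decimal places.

(4.2426, 3.0000, 3.1623, 5.8310)

cable 1: Δx=3.0000, Δy=-3.0000; L_1 = √(Δx²+Δy²) = 4.2426
cable 2: Δx=0.0000, Δy=-3.0000; L_2 = √(Δx²+Δy²) = 3.0000
cable 3: Δx=-3.0000, Δy=1.0000; L_3 = √(Δx²+Δy²) = 3.1623
cable 4: Δx=-3.0000, Δy=5.0000; L_4 = √(Δx²+Δy²) = 5.8310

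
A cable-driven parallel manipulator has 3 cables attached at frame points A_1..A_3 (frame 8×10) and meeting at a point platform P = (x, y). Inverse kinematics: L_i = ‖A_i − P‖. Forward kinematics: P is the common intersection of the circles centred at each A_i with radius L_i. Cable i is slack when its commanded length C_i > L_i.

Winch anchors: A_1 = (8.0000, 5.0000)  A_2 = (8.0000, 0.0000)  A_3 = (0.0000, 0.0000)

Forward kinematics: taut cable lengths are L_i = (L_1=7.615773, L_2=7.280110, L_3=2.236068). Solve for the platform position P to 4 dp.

(1.0000, 2.0000)

expand ‖A_i−P‖²=L_i² and subtract eq 1 (c_i ≔ ‖A_i‖²−L_i²)
c_1 = 64.0000+25.0000−58.0000 = 31.0000
eq1−eq2 → [0.0000  10.0000]·P = 20.0000
eq1−eq3 → [16.0000  10.0000]·P = 36.0000
2×2 solve → P = (1.0000, 2.0000)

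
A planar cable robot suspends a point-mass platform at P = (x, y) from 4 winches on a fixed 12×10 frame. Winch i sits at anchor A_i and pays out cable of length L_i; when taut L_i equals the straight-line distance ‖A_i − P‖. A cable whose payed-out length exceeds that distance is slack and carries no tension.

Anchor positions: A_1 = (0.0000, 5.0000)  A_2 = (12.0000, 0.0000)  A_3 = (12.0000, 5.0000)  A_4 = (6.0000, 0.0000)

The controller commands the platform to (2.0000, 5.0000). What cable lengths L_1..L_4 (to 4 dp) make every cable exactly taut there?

(2.0000, 11.1803, 10.0000, 6.4031)

L_1: Δ = A_1−P = (-2.0000, 0.0000) → ‖Δ‖ = √4.0000 = 2.0000
L_2: Δ = A_2−P = (10.0000, -5.0000) → ‖Δ‖ = √125.0000 = 11.1803
L_3: Δ = A_3−P = (10.0000, 0.0000) → ‖Δ‖ = √100.0000 = 10.0000
L_4: Δ = A_4−P = (4.0000, -5.0000) → ‖Δ‖ = √41.0000 = 6.4031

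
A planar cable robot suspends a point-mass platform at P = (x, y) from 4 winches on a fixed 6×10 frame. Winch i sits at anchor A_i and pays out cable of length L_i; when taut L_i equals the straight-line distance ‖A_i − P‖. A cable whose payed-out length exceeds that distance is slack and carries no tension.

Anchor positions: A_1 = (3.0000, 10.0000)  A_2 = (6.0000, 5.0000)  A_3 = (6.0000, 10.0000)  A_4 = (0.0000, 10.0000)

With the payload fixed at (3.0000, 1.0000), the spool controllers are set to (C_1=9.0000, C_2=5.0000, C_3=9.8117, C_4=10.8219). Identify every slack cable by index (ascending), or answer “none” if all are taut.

3, 4

cable 1: √((0.0000)²+(9.0000)²)=9.0000, C_1=9.0000: taut
cable 2: √((3.0000)²+(4.0000)²)=5.0000, C_2=5.0000: taut
cable 3: √((3.0000)²+(9.0000)²)=9.4868, C_3=9.8117: slack
cable 4: √((-3.0000)²+(9.0000)²)=9.4868, C_4=10.8219: slack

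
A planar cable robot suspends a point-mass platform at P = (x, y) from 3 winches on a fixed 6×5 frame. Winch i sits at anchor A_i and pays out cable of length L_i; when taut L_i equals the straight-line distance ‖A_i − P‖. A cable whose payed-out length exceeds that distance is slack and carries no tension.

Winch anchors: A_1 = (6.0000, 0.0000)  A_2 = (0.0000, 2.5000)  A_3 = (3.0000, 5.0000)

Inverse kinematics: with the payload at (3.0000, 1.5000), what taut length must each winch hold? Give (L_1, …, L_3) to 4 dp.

L_1: Δ = A_1−P = (3.0000, -1.5000) → ‖Δ‖ = √11.2500 = 3.3541
L_2: Δ = A_2−P = (-3.0000, 1.0000) → ‖Δ‖ = √10.0000 = 3.1623
L_3: Δ = A_3−P = (0.0000, 3.5000) → ‖Δ‖ = √12.2500 = 3.5000

(3.3541, 3.1623, 3.5000)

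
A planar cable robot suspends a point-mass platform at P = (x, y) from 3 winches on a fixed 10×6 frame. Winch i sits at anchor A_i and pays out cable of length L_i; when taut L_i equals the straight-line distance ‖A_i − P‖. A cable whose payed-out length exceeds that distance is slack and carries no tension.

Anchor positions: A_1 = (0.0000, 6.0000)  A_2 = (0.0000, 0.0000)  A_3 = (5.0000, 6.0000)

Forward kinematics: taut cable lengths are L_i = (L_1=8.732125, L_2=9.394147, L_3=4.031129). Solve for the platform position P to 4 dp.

circle eqns → linear via eq_j − eq_1; set k_j = A_j·A_j − L_j²
k_1 = 0.0000+36.0000−76.2500 = -40.2500
0.0000·x + 12.0000·y = k_1−k_2 = 48.0000
-10.0000·x + 0.0000·y = k_1−k_3 = -85.0000
solve first two rows → x=8.5000, y=4.0000

(8.5000, 4.0000)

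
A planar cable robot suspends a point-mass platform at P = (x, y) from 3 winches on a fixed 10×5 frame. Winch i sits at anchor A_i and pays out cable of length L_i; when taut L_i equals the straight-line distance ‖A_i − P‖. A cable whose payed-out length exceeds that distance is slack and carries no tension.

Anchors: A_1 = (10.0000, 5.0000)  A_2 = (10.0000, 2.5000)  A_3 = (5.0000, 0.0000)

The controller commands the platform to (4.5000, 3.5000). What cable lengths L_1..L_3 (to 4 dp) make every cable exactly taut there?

(5.7009, 5.5902, 3.5355)

L_1 = √((10.0000−4.5000)² + (5.0000−3.5000)²) = 5.7009
L_2 = √((10.0000−4.5000)² + (2.5000−3.5000)²) = 5.5902
L_3 = √((5.0000−4.5000)² + (0.0000−3.5000)²) = 3.5355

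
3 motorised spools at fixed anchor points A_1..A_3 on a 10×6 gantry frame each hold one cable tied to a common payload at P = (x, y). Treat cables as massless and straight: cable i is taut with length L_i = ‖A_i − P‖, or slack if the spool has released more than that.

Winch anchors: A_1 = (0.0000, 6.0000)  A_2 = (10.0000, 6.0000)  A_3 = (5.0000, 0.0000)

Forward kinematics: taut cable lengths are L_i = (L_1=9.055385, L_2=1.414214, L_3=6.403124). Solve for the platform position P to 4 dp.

(9.0000, 5.0000)

circle eqns → linear via eq_j − eq_1; set k_j = A_j·A_j − L_j²
k_1 = 0.0000+36.0000−82.0000 = -46.0000
-20.0000·x + 0.0000·y = k_1−k_2 = -180.0000
-10.0000·x + 12.0000·y = k_1−k_3 = -30.0000
solve first two rows → x=9.0000, y=5.0000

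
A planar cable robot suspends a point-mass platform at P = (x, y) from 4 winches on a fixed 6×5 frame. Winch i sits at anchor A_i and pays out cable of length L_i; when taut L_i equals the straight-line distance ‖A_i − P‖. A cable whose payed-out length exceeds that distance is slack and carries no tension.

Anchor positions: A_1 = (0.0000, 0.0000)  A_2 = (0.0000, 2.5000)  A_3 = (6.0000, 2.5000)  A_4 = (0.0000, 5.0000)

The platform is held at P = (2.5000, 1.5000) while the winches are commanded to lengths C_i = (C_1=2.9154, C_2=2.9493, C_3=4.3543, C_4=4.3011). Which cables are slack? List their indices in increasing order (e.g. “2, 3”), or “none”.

cable 1: L_1 = ‖A_1−P‖ = 2.9155;  C_1 = 2.9154 → taut
cable 2: L_2 = ‖A_2−P‖ = 2.6926;  C_2 = 2.9493 → slack
cable 3: L_3 = ‖A_3−P‖ = 3.6401;  C_3 = 4.3543 → slack
cable 4: L_4 = ‖A_4−P‖ = 4.3012;  C_4 = 4.3011 → taut

2, 3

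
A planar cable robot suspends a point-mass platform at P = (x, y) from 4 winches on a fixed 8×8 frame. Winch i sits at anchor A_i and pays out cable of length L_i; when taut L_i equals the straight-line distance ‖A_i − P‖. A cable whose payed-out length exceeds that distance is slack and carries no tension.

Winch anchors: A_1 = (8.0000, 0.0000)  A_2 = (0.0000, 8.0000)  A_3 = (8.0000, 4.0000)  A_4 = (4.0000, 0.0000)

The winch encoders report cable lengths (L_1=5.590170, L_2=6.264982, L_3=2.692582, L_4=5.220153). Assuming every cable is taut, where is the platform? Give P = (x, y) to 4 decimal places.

each cable: (A_i−P)·(A_i−P) = L_i²; let k_i = ‖A_i‖²−L_i²
k_1 = 64.0000+0.0000−31.2500 = 32.7500
row 1: 16.0000x − 16.0000y = 8.0000  (k_2=24.7500)
row 2: 0.0000x − 8.0000y = -40.0000  (k_3=72.7500)
row 3: 8.0000x + 0.0000y = 44.0000  (k_4=-11.2500)
Cramer on rows 1–2 → x = 5.5000, y = 5.0000
check cable 4: ‖A_4−P‖² = 27.2500 ≈ L_4² = 27.2500 ✓

(5.5000, 5.0000)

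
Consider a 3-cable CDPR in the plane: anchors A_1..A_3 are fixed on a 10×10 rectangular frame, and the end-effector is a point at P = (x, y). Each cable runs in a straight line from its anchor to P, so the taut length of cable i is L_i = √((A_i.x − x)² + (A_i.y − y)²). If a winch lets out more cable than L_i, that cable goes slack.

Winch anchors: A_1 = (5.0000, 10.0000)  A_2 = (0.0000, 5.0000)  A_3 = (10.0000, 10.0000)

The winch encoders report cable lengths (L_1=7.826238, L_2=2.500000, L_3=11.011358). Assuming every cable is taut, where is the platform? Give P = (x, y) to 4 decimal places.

(1.5000, 3.0000)

expand ‖A_i−P‖²=L_i² and subtract eq 1 (q_i ≔ ‖A_i‖²−L_i²)
q_1 = 25.0000+100.0000−61.2500 = 63.7500
eq1−eq2 → [10.0000  10.0000]·P = 45.0000
eq1−eq3 → [-10.0000  0.0000]·P = -15.0000
2×2 solve → P = (1.5000, 3.0000)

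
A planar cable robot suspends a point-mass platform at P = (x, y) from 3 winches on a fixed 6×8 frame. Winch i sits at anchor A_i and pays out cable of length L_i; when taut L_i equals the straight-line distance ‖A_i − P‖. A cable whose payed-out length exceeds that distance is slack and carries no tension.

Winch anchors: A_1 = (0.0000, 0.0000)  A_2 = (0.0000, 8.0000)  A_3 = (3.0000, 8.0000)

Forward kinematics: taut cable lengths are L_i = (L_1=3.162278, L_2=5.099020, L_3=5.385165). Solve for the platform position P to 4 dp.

(1.0000, 3.0000)

each cable: (A_i−P)·(A_i−P) = L_i²; let c_i = ‖A_i‖²−L_i²
c_1 = 0.0000+0.0000−10.0000 = -10.0000
row 1: 0.0000x − 16.0000y = -48.0000  (c_2=38.0000)
row 2: -6.0000x − 16.0000y = -54.0000  (c_3=44.0000)
Cramer on rows 1–2 → x = 1.0000, y = 3.0000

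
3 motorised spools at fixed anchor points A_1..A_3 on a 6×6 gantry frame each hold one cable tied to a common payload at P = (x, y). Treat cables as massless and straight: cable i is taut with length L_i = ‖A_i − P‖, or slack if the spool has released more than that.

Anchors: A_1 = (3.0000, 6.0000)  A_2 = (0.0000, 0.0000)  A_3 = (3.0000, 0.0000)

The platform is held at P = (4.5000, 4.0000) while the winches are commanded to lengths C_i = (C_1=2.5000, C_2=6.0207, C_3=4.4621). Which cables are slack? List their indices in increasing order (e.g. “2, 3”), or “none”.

3

cable 1: √((-1.5000)²+(2.0000)²)=2.5000, C_1=2.5000: taut
cable 2: √((-4.5000)²+(-4.0000)²)=6.0208, C_2=6.0207: taut
cable 3: √((-1.5000)²+(-4.0000)²)=4.2720, C_3=4.4621: slack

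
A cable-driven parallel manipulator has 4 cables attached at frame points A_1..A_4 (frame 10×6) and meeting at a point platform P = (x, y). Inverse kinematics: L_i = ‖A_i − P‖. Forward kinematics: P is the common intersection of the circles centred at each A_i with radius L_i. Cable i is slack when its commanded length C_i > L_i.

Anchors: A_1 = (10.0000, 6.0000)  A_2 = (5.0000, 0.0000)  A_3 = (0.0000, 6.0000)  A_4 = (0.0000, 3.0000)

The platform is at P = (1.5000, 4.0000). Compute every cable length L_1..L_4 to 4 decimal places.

(8.7321, 5.3151, 2.5000, 1.8028)

L_1: Δ = A_1−P = (8.5000, 2.0000) → ‖Δ‖ = √76.2500 = 8.7321
L_2: Δ = A_2−P = (3.5000, -4.0000) → ‖Δ‖ = √28.2500 = 5.3151
L_3: Δ = A_3−P = (-1.5000, 2.0000) → ‖Δ‖ = √6.2500 = 2.5000
L_4: Δ = A_4−P = (-1.5000, -1.0000) → ‖Δ‖ = √3.2500 = 1.8028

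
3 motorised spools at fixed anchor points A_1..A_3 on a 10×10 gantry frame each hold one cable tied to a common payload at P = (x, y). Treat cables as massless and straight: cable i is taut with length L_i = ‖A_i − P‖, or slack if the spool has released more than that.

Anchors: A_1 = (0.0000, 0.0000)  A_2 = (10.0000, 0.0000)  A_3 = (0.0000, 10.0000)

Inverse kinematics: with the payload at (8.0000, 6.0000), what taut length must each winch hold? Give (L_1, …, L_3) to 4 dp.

(10.0000, 6.3246, 8.9443)

L_1 = √((0.0000−8.0000)² + (0.0000−6.0000)²) = 10.0000
L_2 = √((10.0000−8.0000)² + (0.0000−6.0000)²) = 6.3246
L_3 = √((0.0000−8.0000)² + (10.0000−6.0000)²) = 8.9443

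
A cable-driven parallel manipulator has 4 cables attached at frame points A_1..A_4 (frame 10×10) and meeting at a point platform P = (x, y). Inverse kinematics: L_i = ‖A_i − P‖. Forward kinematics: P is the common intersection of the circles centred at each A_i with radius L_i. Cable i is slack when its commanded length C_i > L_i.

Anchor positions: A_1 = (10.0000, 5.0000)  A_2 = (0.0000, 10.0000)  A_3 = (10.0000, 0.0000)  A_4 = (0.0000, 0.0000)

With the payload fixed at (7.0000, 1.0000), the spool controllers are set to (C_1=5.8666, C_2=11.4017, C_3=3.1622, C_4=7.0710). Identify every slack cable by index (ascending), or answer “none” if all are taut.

i=1: geometric 5.0000 vs commanded 5.8666 ⇒ slack
i=2: geometric 11.4018 vs commanded 11.4017 ⇒ taut
i=3: geometric 3.1623 vs commanded 3.1622 ⇒ taut
i=4: geometric 7.0711 vs commanded 7.0710 ⇒ taut

1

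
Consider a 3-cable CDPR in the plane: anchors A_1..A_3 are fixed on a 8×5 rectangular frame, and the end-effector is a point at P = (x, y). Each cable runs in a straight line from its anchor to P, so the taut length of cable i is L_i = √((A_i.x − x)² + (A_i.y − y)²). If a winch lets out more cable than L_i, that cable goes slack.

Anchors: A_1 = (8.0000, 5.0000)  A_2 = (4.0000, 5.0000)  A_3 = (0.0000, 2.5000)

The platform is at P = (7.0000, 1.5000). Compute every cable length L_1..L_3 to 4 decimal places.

(3.6401, 4.6098, 7.0711)

L_1: Δ = A_1−P = (1.0000, 3.5000) → ‖Δ‖ = √13.2500 = 3.6401
L_2: Δ = A_2−P = (-3.0000, 3.5000) → ‖Δ‖ = √21.2500 = 4.6098
L_3: Δ = A_3−P = (-7.0000, 1.0000) → ‖Δ‖ = √50.0000 = 7.0711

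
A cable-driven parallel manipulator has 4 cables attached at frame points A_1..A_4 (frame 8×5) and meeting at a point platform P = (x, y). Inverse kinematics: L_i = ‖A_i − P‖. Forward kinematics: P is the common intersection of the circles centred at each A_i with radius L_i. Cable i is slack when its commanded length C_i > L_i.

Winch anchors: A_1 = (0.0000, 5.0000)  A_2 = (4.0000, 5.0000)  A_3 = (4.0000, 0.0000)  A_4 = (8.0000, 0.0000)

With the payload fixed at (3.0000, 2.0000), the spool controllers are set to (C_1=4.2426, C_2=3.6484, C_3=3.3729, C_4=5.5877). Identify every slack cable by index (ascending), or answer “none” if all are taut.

2, 3, 4

i=1: geometric 4.2426 vs commanded 4.2426 ⇒ taut
i=2: geometric 3.1623 vs commanded 3.6484 ⇒ slack
i=3: geometric 2.2361 vs commanded 3.3729 ⇒ slack
i=4: geometric 5.3852 vs commanded 5.5877 ⇒ slack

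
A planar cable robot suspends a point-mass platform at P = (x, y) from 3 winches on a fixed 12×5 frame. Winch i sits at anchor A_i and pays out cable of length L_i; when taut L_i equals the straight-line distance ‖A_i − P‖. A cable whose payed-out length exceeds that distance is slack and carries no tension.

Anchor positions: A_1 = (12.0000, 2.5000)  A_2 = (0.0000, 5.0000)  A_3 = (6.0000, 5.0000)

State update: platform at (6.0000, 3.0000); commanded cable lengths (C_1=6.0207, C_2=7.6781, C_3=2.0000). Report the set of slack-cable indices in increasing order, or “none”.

2

i=1: geometric 6.0208 vs commanded 6.0207 ⇒ taut
i=2: geometric 6.3246 vs commanded 7.6781 ⇒ slack
i=3: geometric 2.0000 vs commanded 2.0000 ⇒ taut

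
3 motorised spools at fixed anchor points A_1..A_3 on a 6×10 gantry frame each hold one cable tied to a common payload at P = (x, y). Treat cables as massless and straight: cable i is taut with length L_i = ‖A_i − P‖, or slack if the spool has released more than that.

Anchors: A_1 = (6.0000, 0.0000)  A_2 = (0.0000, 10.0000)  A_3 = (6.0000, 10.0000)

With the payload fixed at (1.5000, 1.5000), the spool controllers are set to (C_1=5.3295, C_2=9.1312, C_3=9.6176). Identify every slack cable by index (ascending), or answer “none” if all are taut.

cable 1: √((4.5000)²+(-1.5000)²)=4.7434, C_1=5.3295: slack
cable 2: √((-1.5000)²+(8.5000)²)=8.6313, C_2=9.1312: slack
cable 3: √((4.5000)²+(8.5000)²)=9.6177, C_3=9.6176: taut

1, 2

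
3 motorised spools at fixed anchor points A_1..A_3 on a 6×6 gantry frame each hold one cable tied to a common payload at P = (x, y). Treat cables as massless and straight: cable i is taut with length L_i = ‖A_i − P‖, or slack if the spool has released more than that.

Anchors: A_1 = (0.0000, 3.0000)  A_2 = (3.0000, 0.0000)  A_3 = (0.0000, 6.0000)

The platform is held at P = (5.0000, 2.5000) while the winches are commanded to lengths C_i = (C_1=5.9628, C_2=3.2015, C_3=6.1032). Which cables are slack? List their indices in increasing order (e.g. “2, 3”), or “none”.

1

i=1: geometric 5.0249 vs commanded 5.9628 ⇒ slack
i=2: geometric 3.2016 vs commanded 3.2015 ⇒ taut
i=3: geometric 6.1033 vs commanded 6.1032 ⇒ taut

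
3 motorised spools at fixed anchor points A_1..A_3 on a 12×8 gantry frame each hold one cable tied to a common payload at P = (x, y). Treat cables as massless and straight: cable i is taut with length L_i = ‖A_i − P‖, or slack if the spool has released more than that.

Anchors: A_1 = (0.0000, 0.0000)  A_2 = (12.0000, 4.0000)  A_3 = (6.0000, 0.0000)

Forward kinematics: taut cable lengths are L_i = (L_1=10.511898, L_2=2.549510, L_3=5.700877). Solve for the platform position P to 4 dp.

circle eqns → linear via eq_j − eq_1; set c_j = A_j·A_j − L_j²
c_1 = 0.0000+0.0000−110.5000 = -110.5000
-24.0000·x − 8.0000·y = c_1−c_2 = -264.0000
-12.0000·x + 0.0000·y = c_1−c_3 = -114.0000
solve first two rows → x=9.5000, y=4.5000

(9.5000, 4.5000)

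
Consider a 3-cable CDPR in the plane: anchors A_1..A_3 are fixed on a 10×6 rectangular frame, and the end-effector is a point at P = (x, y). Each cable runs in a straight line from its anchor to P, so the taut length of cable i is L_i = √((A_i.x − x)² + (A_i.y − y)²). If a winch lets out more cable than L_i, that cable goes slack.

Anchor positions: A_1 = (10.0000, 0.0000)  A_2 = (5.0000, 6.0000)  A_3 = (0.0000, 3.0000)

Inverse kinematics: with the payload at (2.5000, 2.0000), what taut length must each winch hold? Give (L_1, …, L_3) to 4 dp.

(7.7621, 4.7170, 2.6926)

cable 1: Δx=7.5000, Δy=-2.0000; L_1 = √(Δx²+Δy²) = 7.7621
cable 2: Δx=2.5000, Δy=4.0000; L_2 = √(Δx²+Δy²) = 4.7170
cable 3: Δx=-2.5000, Δy=1.0000; L_3 = √(Δx²+Δy²) = 2.6926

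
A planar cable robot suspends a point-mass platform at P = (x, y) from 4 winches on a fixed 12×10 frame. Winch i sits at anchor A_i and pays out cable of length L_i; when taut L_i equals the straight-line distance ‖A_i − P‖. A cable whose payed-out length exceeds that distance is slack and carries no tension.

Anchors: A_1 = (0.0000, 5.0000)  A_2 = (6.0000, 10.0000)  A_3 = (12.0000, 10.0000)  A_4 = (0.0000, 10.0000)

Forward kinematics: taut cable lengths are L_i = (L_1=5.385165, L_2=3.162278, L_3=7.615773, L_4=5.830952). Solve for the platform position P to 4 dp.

expand ‖A_i−P‖²=L_i² and subtract eq 1 (q_i ≔ ‖A_i‖²−L_i²)
q_1 = 0.0000+25.0000−29.0000 = -4.0000
eq1−eq2 → [-12.0000  -10.0000]·P = -130.0000
eq1−eq3 → [-24.0000  -10.0000]·P = -190.0000
eq1−eq4 → [0.0000  -10.0000]·P = -70.0000
2×2 solve → P = (5.0000, 7.0000)
check cable 4: ‖A_4−P‖² = 34.0000 ≈ L_4² = 34.0000 ✓

(5.0000, 7.0000)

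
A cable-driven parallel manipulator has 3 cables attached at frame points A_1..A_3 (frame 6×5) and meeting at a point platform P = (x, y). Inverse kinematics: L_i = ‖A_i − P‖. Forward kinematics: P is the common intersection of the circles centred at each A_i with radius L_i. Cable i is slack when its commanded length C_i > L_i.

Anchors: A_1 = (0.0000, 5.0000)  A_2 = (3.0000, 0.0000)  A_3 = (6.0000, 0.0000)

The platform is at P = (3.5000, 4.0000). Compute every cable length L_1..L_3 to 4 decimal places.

(3.6401, 4.0311, 4.7170)

L_1 = √((0.0000−3.5000)² + (5.0000−4.0000)²) = 3.6401
L_2 = √((3.0000−3.5000)² + (0.0000−4.0000)²) = 4.0311
L_3 = √((6.0000−3.5000)² + (0.0000−4.0000)²) = 4.7170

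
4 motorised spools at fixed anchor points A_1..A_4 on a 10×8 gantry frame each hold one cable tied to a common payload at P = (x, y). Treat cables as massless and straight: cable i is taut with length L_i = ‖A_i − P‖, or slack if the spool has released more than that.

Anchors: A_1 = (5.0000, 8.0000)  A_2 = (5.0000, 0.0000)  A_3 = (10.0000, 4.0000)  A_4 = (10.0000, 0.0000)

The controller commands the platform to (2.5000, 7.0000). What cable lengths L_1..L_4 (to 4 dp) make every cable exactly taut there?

cable 1: Δx=2.5000, Δy=1.0000; L_1 = √(Δx²+Δy²) = 2.6926
cable 2: Δx=2.5000, Δy=-7.0000; L_2 = √(Δx²+Δy²) = 7.4330
cable 3: Δx=7.5000, Δy=-3.0000; L_3 = √(Δx²+Δy²) = 8.0777
cable 4: Δx=7.5000, Δy=-7.0000; L_4 = √(Δx²+Δy²) = 10.2591

(2.6926, 7.4330, 8.0777, 10.2591)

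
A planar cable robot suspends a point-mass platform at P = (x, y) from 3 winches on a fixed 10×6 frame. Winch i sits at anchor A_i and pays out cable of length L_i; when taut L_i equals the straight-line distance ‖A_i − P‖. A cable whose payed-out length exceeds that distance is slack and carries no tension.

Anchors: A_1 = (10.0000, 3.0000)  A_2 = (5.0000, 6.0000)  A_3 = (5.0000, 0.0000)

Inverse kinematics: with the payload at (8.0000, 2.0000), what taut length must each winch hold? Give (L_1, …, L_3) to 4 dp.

(2.2361, 5.0000, 3.6056)

L_1 = √((10.0000−8.0000)² + (3.0000−2.0000)²) = 2.2361
L_2 = √((5.0000−8.0000)² + (6.0000−2.0000)²) = 5.0000
L_3 = √((5.0000−8.0000)² + (0.0000−2.0000)²) = 3.6056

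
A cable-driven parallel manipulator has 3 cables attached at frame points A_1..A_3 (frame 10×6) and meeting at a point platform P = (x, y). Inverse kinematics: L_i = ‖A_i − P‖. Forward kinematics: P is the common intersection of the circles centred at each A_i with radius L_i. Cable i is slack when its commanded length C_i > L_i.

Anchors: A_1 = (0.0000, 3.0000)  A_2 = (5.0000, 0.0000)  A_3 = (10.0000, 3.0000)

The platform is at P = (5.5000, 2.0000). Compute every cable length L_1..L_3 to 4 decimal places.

L_1 = √((0.0000−5.5000)² + (3.0000−2.0000)²) = 5.5902
L_2 = √((5.0000−5.5000)² + (0.0000−2.0000)²) = 2.0616
L_3 = √((10.0000−5.5000)² + (3.0000−2.0000)²) = 4.6098

(5.5902, 2.0616, 4.6098)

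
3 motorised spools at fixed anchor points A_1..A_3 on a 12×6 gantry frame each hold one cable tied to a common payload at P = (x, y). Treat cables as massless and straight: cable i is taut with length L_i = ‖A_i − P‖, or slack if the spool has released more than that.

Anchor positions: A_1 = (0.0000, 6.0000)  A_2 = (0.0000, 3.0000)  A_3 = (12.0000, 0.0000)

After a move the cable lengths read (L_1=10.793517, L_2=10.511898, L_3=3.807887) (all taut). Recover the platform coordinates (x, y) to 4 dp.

(10.5000, 3.5000)

expand ‖A_i−P‖²=L_i² and subtract eq 1 (c_i ≔ ‖A_i‖²−L_i²)
c_1 = 0.0000+36.0000−116.5000 = -80.5000
eq1−eq2 → [0.0000  6.0000]·P = 21.0000
eq1−eq3 → [-24.0000  12.0000]·P = -210.0000
2×2 solve → P = (10.5000, 3.5000)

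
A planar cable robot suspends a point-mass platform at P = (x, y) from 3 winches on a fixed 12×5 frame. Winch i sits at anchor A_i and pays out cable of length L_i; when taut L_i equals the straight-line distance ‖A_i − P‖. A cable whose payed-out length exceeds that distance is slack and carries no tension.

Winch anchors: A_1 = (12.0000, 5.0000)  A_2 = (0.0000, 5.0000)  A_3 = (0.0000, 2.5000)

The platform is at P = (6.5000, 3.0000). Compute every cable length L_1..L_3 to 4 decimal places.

(5.8523, 6.8007, 6.5192)

cable 1: Δx=5.5000, Δy=2.0000; L_1 = √(Δx²+Δy²) = 5.8523
cable 2: Δx=-6.5000, Δy=2.0000; L_2 = √(Δx²+Δy²) = 6.8007
cable 3: Δx=-6.5000, Δy=-0.5000; L_3 = √(Δx²+Δy²) = 6.5192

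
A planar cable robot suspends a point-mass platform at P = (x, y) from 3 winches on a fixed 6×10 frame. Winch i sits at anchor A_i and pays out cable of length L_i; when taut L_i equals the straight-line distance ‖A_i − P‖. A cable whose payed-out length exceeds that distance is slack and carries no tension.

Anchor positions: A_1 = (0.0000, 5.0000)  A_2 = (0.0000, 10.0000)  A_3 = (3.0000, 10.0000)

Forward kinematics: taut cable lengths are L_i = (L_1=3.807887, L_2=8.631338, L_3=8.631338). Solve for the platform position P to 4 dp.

(1.5000, 1.5000)

each cable: (A_i−P)·(A_i−P) = L_i²; let q_i = ‖A_i‖²−L_i²
q_1 = 0.0000+25.0000−14.5000 = 10.5000
row 1: 0.0000x − 10.0000y = -15.0000  (q_2=25.5000)
row 2: -6.0000x − 10.0000y = -24.0000  (q_3=34.5000)
Cramer on rows 1–2 → x = 1.5000, y = 1.5000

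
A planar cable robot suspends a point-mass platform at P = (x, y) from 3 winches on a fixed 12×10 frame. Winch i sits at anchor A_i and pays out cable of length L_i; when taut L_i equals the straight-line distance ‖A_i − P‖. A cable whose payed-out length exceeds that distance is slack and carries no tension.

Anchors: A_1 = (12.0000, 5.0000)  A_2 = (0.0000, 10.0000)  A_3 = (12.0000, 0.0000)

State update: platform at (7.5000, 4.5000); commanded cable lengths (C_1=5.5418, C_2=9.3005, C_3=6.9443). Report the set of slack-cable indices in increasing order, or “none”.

cable 1: L_1 = ‖A_1−P‖ = 4.5277;  C_1 = 5.5418 → slack
cable 2: L_2 = ‖A_2−P‖ = 9.3005;  C_2 = 9.3005 → taut
cable 3: L_3 = ‖A_3−P‖ = 6.3640;  C_3 = 6.9443 → slack

1, 3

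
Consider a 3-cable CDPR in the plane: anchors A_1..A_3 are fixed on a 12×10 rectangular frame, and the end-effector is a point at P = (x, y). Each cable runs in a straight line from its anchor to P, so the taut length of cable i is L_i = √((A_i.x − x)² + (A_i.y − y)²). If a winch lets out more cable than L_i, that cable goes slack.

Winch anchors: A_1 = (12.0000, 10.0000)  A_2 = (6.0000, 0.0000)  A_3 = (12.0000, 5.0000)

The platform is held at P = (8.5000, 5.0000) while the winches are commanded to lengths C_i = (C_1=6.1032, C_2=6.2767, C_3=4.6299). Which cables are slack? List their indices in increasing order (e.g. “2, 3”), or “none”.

2, 3

i=1: geometric 6.1033 vs commanded 6.1032 ⇒ taut
i=2: geometric 5.5902 vs commanded 6.2767 ⇒ slack
i=3: geometric 3.5000 vs commanded 4.6299 ⇒ slack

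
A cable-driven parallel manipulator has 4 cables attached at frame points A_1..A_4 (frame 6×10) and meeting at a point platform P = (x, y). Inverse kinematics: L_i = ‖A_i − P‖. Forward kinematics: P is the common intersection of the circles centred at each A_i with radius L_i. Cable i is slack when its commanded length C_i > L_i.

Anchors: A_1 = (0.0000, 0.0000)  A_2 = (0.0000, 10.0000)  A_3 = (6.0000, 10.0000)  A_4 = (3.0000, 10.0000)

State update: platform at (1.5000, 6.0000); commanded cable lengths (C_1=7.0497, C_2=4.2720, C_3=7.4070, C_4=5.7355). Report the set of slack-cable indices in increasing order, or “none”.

1, 3, 4

cable 1: L_1 = ‖A_1−P‖ = 6.1847;  C_1 = 7.0497 → slack
cable 2: L_2 = ‖A_2−P‖ = 4.2720;  C_2 = 4.2720 → taut
cable 3: L_3 = ‖A_3−P‖ = 6.0208;  C_3 = 7.4070 → slack
cable 4: L_4 = ‖A_4−P‖ = 4.2720;  C_4 = 5.7355 → slack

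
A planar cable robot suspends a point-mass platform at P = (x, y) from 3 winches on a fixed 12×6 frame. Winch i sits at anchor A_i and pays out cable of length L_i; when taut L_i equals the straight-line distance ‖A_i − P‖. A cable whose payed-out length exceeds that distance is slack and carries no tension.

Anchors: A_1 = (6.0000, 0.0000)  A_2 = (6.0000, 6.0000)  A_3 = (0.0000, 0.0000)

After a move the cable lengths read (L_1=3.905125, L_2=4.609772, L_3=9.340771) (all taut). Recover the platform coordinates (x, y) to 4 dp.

(9.0000, 2.5000)

expand ‖A_i−P‖²=L_i² and subtract eq 1 (k_i ≔ ‖A_i‖²−L_i²)
k_1 = 36.0000+0.0000−15.2500 = 20.7500
eq1−eq2 → [0.0000  -12.0000]·P = -30.0000
eq1−eq3 → [12.0000  0.0000]·P = 108.0000
2×2 solve → P = (9.0000, 2.5000)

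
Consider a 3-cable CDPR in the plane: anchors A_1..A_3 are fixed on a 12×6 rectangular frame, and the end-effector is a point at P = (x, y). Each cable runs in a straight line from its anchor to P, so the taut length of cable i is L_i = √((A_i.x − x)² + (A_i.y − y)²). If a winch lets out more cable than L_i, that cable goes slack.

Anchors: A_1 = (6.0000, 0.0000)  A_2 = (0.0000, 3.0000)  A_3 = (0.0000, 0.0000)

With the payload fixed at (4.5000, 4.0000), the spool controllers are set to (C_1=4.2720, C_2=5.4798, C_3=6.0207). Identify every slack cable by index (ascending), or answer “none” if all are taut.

cable 1: √((1.5000)²+(-4.0000)²)=4.2720, C_1=4.2720: taut
cable 2: √((-4.5000)²+(-1.0000)²)=4.6098, C_2=5.4798: slack
cable 3: √((-4.5000)²+(-4.0000)²)=6.0208, C_3=6.0207: taut

2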